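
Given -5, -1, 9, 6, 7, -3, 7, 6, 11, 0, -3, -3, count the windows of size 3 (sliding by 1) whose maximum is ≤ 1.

1

(-5, -1, 9) → max 9
(-1, 9, 6) → max 9
(9, 6, 7) → max 9
(6, 7, -3) → max 7
(7, -3, 7) → max 7
(-3, 7, 6) → max 7
(7, 6, 11) → max 11
(6, 11, 0) → max 11
(11, 0, -3) → max 11
(0, -3, -3) → max 0  ≤ 1 ✓
1 window satisfy the condition.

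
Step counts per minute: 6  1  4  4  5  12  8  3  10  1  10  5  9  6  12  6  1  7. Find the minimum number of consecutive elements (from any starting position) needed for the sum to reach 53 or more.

7

add 6: running sum 6 < 53
add 1: running sum 7 < 53
add 4: running sum 11 < 53
add 4: running sum 15 < 53
add 5: running sum 20 < 53
add 12: running sum 32 < 53
add 8: running sum 40 < 53
add 3: running sum 43 < 53
end 8: [6, 1, 4, 4, 5, 12, 8, 3, 10] sum 53, len 9
end 9: [6, 1, 4, 4, 5, 12, 8, 3, 10, 1] sum 54, len 10
end 10: [4, 5, 12, 8, 3, 10, 1, 10] sum 53, len 8
end 11: [5, 12, 8, 3, 10, 1, 10, 5] sum 54, len 8
end 12: [12, 8, 3, 10, 1, 10, 5, 9] sum 58, len 8
end 13: [12, 8, 3, 10, 1, 10, 5, 9, 6] sum 64, len 9
end 14: [10, 1, 10, 5, 9, 6, 12] sum 53, len 7
end 15: [10, 1, 10, 5, 9, 6, 12, 6] sum 59, len 8
end 16: [10, 1, 10, 5, 9, 6, 12, 6, 1] sum 60, len 9
end 17: [10, 5, 9, 6, 12, 6, 1, 7] sum 56, len 8
Shortest qualifying length: 7.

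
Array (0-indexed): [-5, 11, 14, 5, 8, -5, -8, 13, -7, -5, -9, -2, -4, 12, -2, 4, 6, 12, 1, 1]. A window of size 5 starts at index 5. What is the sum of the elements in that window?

-12

Elements at indices 5..9: -5, -8, 13, -7, -5
sum(-5, -8, 13, -7, -5) = -12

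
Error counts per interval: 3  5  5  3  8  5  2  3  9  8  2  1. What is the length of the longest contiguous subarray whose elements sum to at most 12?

→ 3: sum 3, len 1
→ 5: sum 8, len 2
→ 5 (dropped 3): sum 10, len 2
→ 3 (dropped 5): sum 8, len 2
→ 8 (dropped 5): sum 11, len 2
→ 5 (dropped 3, 8): sum 5, len 1
→ 2: sum 7, len 2
→ 3: sum 10, len 3
→ 9 (dropped 5, 2): sum 12, len 2
→ 8 (dropped 3, 9): sum 8, len 1
→ 2: sum 10, len 2
→ 1: sum 11, len 3
Longest length seen: 3.

3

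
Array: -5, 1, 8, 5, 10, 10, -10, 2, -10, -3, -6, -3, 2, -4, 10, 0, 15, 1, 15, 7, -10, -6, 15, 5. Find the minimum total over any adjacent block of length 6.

-30

[-5, 1, 8, 5, 10, 10] → sum 29
[1, 8, 5, 10, 10, -10] → sum 24
[8, 5, 10, 10, -10, 2] → sum 25
[5, 10, 10, -10, 2, -10] → sum 7
[10, 10, -10, 2, -10, -3] → sum -1
[10, -10, 2, -10, -3, -6] → sum -17
[-10, 2, -10, -3, -6, -3] → sum -30
[2, -10, -3, -6, -3, 2] → sum -18
[-10, -3, -6, -3, 2, -4] → sum -24
[-3, -6, -3, 2, -4, 10] → sum -4
[-6, -3, 2, -4, 10, 0] → sum -1
[-3, 2, -4, 10, 0, 15] → sum 20
[2, -4, 10, 0, 15, 1] → sum 24
[-4, 10, 0, 15, 1, 15] → sum 37
[10, 0, 15, 1, 15, 7] → sum 48
[0, 15, 1, 15, 7, -10] → sum 28
[15, 1, 15, 7, -10, -6] → sum 22
[1, 15, 7, -10, -6, 15] → sum 22
[15, 7, -10, -6, 15, 5] → sum 26
Minimum of these is -30.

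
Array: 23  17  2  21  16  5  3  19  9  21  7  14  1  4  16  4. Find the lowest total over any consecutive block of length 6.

[23, 17, 2, 21, 16, 5] → sum 84
[17, 2, 21, 16, 5, 3] → sum 64
[2, 21, 16, 5, 3, 19] → sum 66
[21, 16, 5, 3, 19, 9] → sum 73
[16, 5, 3, 19, 9, 21] → sum 73
[5, 3, 19, 9, 21, 7] → sum 64
[3, 19, 9, 21, 7, 14] → sum 73
[19, 9, 21, 7, 14, 1] → sum 71
[9, 21, 7, 14, 1, 4] → sum 56
[21, 7, 14, 1, 4, 16] → sum 63
[7, 14, 1, 4, 16, 4] → sum 46
Lowest of these is 46.

46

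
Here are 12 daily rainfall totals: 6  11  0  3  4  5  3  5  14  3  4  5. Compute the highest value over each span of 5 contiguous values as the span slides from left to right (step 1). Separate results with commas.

6 11 0 3 4 → max 11
11 0 3 4 5 → max 11
0 3 4 5 3 → max 5
3 4 5 3 5 → max 5
4 5 3 5 14 → max 14
5 3 5 14 3 → max 14
3 5 14 3 4 → max 14
5 14 3 4 5 → max 14

11, 11, 5, 5, 14, 14, 14, 14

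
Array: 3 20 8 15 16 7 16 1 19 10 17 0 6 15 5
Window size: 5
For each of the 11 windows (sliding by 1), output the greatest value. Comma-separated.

20, 20, 16, 16, 19, 19, 19, 19, 19, 17, 17

(3, 20, 8, 15, 16) → max 20
(20, 8, 15, 16, 7) → max 20
(8, 15, 16, 7, 16) → max 16
(15, 16, 7, 16, 1) → max 16
(16, 7, 16, 1, 19) → max 19
(7, 16, 1, 19, 10) → max 19
(16, 1, 19, 10, 17) → max 19
(1, 19, 10, 17, 0) → max 19
(19, 10, 17, 0, 6) → max 19
(10, 17, 0, 6, 15) → max 17
(17, 0, 6, 15, 5) → max 17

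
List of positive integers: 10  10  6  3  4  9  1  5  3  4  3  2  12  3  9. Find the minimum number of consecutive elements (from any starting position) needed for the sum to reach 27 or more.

add 10: running sum 10 < 27
add 10: running sum 20 < 27
add 6: running sum 26 < 27
end 3: [10, 10, 6, 3] sum 29, len 4
end 4: [10, 10, 6, 3, 4] sum 33, len 5
end 5: [10, 6, 3, 4, 9] sum 32, len 5
end 6: [10, 6, 3, 4, 9, 1] sum 33, len 6
end 7: [6, 3, 4, 9, 1, 5] sum 28, len 6
end 8: [6, 3, 4, 9, 1, 5, 3] sum 31, len 7
end 9: [3, 4, 9, 1, 5, 3, 4] sum 29, len 7
end 10: [4, 9, 1, 5, 3, 4, 3] sum 29, len 7
end 11: [9, 1, 5, 3, 4, 3, 2] sum 27, len 7
end 12: [5, 3, 4, 3, 2, 12] sum 29, len 6
end 13: [3, 4, 3, 2, 12, 3] sum 27, len 6
end 14: [3, 2, 12, 3, 9] sum 29, len 5
Shortest qualifying length: 4.

4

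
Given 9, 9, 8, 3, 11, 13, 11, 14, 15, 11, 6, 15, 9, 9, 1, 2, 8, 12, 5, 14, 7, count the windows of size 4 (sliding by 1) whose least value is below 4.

[9, 9, 8, 3] → min 3  < 4 ✓
[9, 8, 3, 11] → min 3  < 4 ✓
[8, 3, 11, 13] → min 3  < 4 ✓
[3, 11, 13, 11] → min 3  < 4 ✓
[11, 13, 11, 14] → min 11
[13, 11, 14, 15] → min 11
[11, 14, 15, 11] → min 11
[14, 15, 11, 6] → min 6
[15, 11, 6, 15] → min 6
[11, 6, 15, 9] → min 6
[6, 15, 9, 9] → min 6
[15, 9, 9, 1] → min 1  < 4 ✓
[9, 9, 1, 2] → min 1  < 4 ✓
[9, 1, 2, 8] → min 1  < 4 ✓
[1, 2, 8, 12] → min 1  < 4 ✓
[2, 8, 12, 5] → min 2  < 4 ✓
[8, 12, 5, 14] → min 5
[12, 5, 14, 7] → min 5
9 windows satisfy the condition.

9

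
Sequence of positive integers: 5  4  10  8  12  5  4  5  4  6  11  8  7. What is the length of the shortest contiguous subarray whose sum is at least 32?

4

add 5: running sum 5 < 32
add 4: running sum 9 < 32
add 10: running sum 19 < 32
add 8: running sum 27 < 32
add 12: shortest ending here [4, 10, 8, 12] sum 34, len 4
add 5: shortest ending here [10, 8, 12, 5] sum 35, len 4
add 4: shortest ending here [10, 8, 12, 5, 4] sum 39, len 5
add 5: shortest ending here [8, 12, 5, 4, 5] sum 34, len 5
add 4: shortest ending here [8, 12, 5, 4, 5, 4] sum 38, len 6
add 6: shortest ending here [12, 5, 4, 5, 4, 6] sum 36, len 6
add 11: shortest ending here [5, 4, 5, 4, 6, 11] sum 35, len 6
add 8: shortest ending here [5, 4, 6, 11, 8] sum 34, len 5
add 7: shortest ending here [6, 11, 8, 7] sum 32, len 4
Shortest qualifying length: 4.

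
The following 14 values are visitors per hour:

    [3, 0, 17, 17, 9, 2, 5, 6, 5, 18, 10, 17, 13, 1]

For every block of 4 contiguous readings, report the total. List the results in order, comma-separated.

37, 43, 45, 33, 22, 18, 34, 39, 50, 58, 41

3 0 17 17 → sum 37
0 17 17 9 → sum 43
17 17 9 2 → sum 45
17 9 2 5 → sum 33
9 2 5 6 → sum 22
2 5 6 5 → sum 18
5 6 5 18 → sum 34
6 5 18 10 → sum 39
5 18 10 17 → sum 50
18 10 17 13 → sum 58
10 17 13 1 → sum 41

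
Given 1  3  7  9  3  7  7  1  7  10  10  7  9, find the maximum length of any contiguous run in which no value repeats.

4

[1] len 1
[1, 3] len 2
[1, 3, 7] len 3
[1, 3, 7, 9] len 4
[7, 9, 3] len 3
[9, 3, 7] len 3
[7] len 1
[7, 1] len 2
[1, 7] len 2
[1, 7, 10] len 3
[10] len 1
[10, 7] len 2
[10, 7, 9] len 3
Longest all-distinct length: 4.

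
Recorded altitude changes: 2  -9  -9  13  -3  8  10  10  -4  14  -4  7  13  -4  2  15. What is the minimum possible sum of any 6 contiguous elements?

2 -9 -9 13 -3 8 → sum 2
-9 -9 13 -3 8 10 → sum 10
-9 13 -3 8 10 10 → sum 29
13 -3 8 10 10 -4 → sum 34
-3 8 10 10 -4 14 → sum 35
8 10 10 -4 14 -4 → sum 34
10 10 -4 14 -4 7 → sum 33
10 -4 14 -4 7 13 → sum 36
-4 14 -4 7 13 -4 → sum 22
14 -4 7 13 -4 2 → sum 28
-4 7 13 -4 2 15 → sum 29
Minimum of these is 2.

2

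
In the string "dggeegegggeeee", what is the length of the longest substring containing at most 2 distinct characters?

Extend right; when distinct count exceeds 2, shrink from the left:
[d] 1 distinct, len 1
[d, g] 2 distinct, len 2
[d, g, g] 2 distinct, len 3
[g, g, e] 2 distinct, len 3
[g, g, e, e] 2 distinct, len 4
[g, g, e, e, g] 2 distinct, len 5
[g, g, e, e, g, e] 2 distinct, len 6
[g, g, e, e, g, e, g] 2 distinct, len 7
[g, g, e, e, g, e, g, g] 2 distinct, len 8
[g, g, e, e, g, e, g, g, g] 2 distinct, len 9
[g, g, e, e, g, e, g, g, g, e] 2 distinct, len 10
[g, g, e, e, g, e, g, g, g, e, e] 2 distinct, len 11
[g, g, e, e, g, e, g, g, g, e, e, e] 2 distinct, len 12
[g, g, e, e, g, e, g, g, g, e, e, e, e] 2 distinct, len 13
Longest length with ≤2 distinct: 13.

13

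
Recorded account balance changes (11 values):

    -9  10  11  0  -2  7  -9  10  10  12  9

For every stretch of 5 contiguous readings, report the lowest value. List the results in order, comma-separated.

-9, -2, -9, -9, -9, -9, -9

-9 10 11 0 -2 → min -9
10 11 0 -2 7 → min -2
11 0 -2 7 -9 → min -9
0 -2 7 -9 10 → min -9
-2 7 -9 10 10 → min -9
7 -9 10 10 12 → min -9
-9 10 10 12 9 → min -9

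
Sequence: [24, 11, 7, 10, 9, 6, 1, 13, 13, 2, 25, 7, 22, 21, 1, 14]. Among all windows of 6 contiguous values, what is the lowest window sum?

[24, 11, 7, 10, 9, 6] → sum 67
[11, 7, 10, 9, 6, 1] → sum 44
[7, 10, 9, 6, 1, 13] → sum 46
[10, 9, 6, 1, 13, 13] → sum 52
[9, 6, 1, 13, 13, 2] → sum 44
[6, 1, 13, 13, 2, 25] → sum 60
[1, 13, 13, 2, 25, 7] → sum 61
[13, 13, 2, 25, 7, 22] → sum 82
[13, 2, 25, 7, 22, 21] → sum 90
[2, 25, 7, 22, 21, 1] → sum 78
[25, 7, 22, 21, 1, 14] → sum 90
Lowest of these is 44.

44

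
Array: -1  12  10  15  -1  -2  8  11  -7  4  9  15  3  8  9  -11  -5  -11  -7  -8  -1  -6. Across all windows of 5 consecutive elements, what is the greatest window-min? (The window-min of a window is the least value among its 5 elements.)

3

[-1, 12, 10, 15, -1] → min -1
[12, 10, 15, -1, -2] → min -2
[10, 15, -1, -2, 8] → min -2
[15, -1, -2, 8, 11] → min -2
[-1, -2, 8, 11, -7] → min -7
[-2, 8, 11, -7, 4] → min -7
[8, 11, -7, 4, 9] → min -7
[11, -7, 4, 9, 15] → min -7
[-7, 4, 9, 15, 3] → min -7
[4, 9, 15, 3, 8] → min 3
[9, 15, 3, 8, 9] → min 3
[15, 3, 8, 9, -11] → min -11
[3, 8, 9, -11, -5] → min -11
[8, 9, -11, -5, -11] → min -11
[9, -11, -5, -11, -7] → min -11
[-11, -5, -11, -7, -8] → min -11
[-5, -11, -7, -8, -1] → min -11
[-11, -7, -8, -1, -6] → min -11
Greatest of these is 3.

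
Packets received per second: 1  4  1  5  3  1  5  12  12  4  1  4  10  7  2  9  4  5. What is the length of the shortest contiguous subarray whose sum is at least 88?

17

add 1: running sum 1 < 88
add 4: running sum 5 < 88
add 1: running sum 6 < 88
add 5: running sum 11 < 88
add 3: running sum 14 < 88
add 1: running sum 15 < 88
add 5: running sum 20 < 88
add 12: running sum 32 < 88
add 12: running sum 44 < 88
add 4: running sum 48 < 88
add 1: running sum 49 < 88
add 4: running sum 53 < 88
add 10: running sum 63 < 88
add 7: running sum 70 < 88
add 2: running sum 72 < 88
add 9: running sum 81 < 88
add 4: running sum 85 < 88
add 5: shortest ending here [4, 1, 5, 3, 1, 5, 12, 12, 4, 1, 4, 10, 7, 2, 9, 4, 5] sum 89, len 17
Shortest qualifying length: 17.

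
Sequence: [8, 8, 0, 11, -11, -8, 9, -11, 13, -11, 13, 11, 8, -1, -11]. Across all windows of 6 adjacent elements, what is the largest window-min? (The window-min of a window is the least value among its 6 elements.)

-11

Each size-6 window and its min:
(8, 8, 0, 11, -11, -8) → min -11
(8, 0, 11, -11, -8, 9) → min -11
(0, 11, -11, -8, 9, -11) → min -11
(11, -11, -8, 9, -11, 13) → min -11
(-11, -8, 9, -11, 13, -11) → min -11
(-8, 9, -11, 13, -11, 13) → min -11
(9, -11, 13, -11, 13, 11) → min -11
(-11, 13, -11, 13, 11, 8) → min -11
(13, -11, 13, 11, 8, -1) → min -11
(-11, 13, 11, 8, -1, -11) → min -11
Largest of these is -11.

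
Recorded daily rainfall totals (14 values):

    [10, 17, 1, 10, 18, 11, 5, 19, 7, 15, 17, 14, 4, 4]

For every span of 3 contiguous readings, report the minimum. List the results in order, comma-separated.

(10, 17, 1) → min 1
(17, 1, 10) → min 1
(1, 10, 18) → min 1
(10, 18, 11) → min 10
(18, 11, 5) → min 5
(11, 5, 19) → min 5
(5, 19, 7) → min 5
(19, 7, 15) → min 7
(7, 15, 17) → min 7
(15, 17, 14) → min 14
(17, 14, 4) → min 4
(14, 4, 4) → min 4

1, 1, 1, 10, 5, 5, 5, 7, 7, 14, 4, 4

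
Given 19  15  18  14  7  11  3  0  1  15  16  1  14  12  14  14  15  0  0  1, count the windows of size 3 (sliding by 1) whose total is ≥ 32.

[19, 15, 18] → sum 52  ≥ 32 ✓
[15, 18, 14] → sum 47  ≥ 32 ✓
[18, 14, 7] → sum 39  ≥ 32 ✓
[14, 7, 11] → sum 32  ≥ 32 ✓
[7, 11, 3] → sum 21
[11, 3, 0] → sum 14
[3, 0, 1] → sum 4
[0, 1, 15] → sum 16
[1, 15, 16] → sum 32  ≥ 32 ✓
[15, 16, 1] → sum 32  ≥ 32 ✓
[16, 1, 14] → sum 31
[1, 14, 12] → sum 27
[14, 12, 14] → sum 40  ≥ 32 ✓
[12, 14, 14] → sum 40  ≥ 32 ✓
[14, 14, 15] → sum 43  ≥ 32 ✓
[14, 15, 0] → sum 29
[15, 0, 0] → sum 15
[0, 0, 1] → sum 1
9 windows satisfy the condition.

9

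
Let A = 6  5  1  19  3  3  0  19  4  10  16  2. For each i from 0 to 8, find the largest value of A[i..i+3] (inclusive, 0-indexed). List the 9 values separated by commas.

Sliding a size-4 window across the 12 values:
[6, 5, 1, 19] → max 19
[5, 1, 19, 3] → max 19
[1, 19, 3, 3] → max 19
[19, 3, 3, 0] → max 19
[3, 3, 0, 19] → max 19
[3, 0, 19, 4] → max 19
[0, 19, 4, 10] → max 19
[19, 4, 10, 16] → max 19
[4, 10, 16, 2] → max 16

19, 19, 19, 19, 19, 19, 19, 19, 16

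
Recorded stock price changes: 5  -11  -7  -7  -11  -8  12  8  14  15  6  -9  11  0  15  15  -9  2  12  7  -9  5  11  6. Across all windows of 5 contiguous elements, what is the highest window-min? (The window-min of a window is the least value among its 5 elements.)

[5, -11, -7, -7, -11] → min -11
[-11, -7, -7, -11, -8] → min -11
[-7, -7, -11, -8, 12] → min -11
[-7, -11, -8, 12, 8] → min -11
[-11, -8, 12, 8, 14] → min -11
[-8, 12, 8, 14, 15] → min -8
[12, 8, 14, 15, 6] → min 6
[8, 14, 15, 6, -9] → min -9
[14, 15, 6, -9, 11] → min -9
[15, 6, -9, 11, 0] → min -9
[6, -9, 11, 0, 15] → min -9
[-9, 11, 0, 15, 15] → min -9
[11, 0, 15, 15, -9] → min -9
[0, 15, 15, -9, 2] → min -9
[15, 15, -9, 2, 12] → min -9
[15, -9, 2, 12, 7] → min -9
[-9, 2, 12, 7, -9] → min -9
[2, 12, 7, -9, 5] → min -9
[12, 7, -9, 5, 11] → min -9
[7, -9, 5, 11, 6] → min -9
Highest of these is 6.

6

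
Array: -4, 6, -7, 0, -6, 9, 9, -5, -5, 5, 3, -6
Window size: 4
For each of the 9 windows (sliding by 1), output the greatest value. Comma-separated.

6, 6, 9, 9, 9, 9, 9, 5, 5

Sliding a size-4 window across the 12 values:
-4 6 -7 0 → max 6
6 -7 0 -6 → max 6
-7 0 -6 9 → max 9
0 -6 9 9 → max 9
-6 9 9 -5 → max 9
9 9 -5 -5 → max 9
9 -5 -5 5 → max 9
-5 -5 5 3 → max 5
-5 5 3 -6 → max 5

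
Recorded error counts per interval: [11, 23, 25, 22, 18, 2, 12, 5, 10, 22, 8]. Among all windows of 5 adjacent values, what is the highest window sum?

Window sums for each of the 7 positions:
(11, 23, 25, 22, 18) → sum 99
(23, 25, 22, 18, 2) → sum 90
(25, 22, 18, 2, 12) → sum 79
(22, 18, 2, 12, 5) → sum 59
(18, 2, 12, 5, 10) → sum 47
(2, 12, 5, 10, 22) → sum 51
(12, 5, 10, 22, 8) → sum 57
Highest of these is 99.

99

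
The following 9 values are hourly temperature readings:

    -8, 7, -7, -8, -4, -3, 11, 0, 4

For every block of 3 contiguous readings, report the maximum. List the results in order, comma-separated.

7, 7, -4, -3, 11, 11, 11

[-8, 7, -7] → max 7
[7, -7, -8] → max 7
[-7, -8, -4] → max -4
[-8, -4, -3] → max -3
[-4, -3, 11] → max 11
[-3, 11, 0] → max 11
[11, 0, 4] → max 11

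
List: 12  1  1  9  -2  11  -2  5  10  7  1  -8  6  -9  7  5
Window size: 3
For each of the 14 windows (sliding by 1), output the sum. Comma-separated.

(12, 1, 1) → sum 14
(1, 1, 9) → sum 11
(1, 9, -2) → sum 8
(9, -2, 11) → sum 18
(-2, 11, -2) → sum 7
(11, -2, 5) → sum 14
(-2, 5, 10) → sum 13
(5, 10, 7) → sum 22
(10, 7, 1) → sum 18
(7, 1, -8) → sum 0
(1, -8, 6) → sum -1
(-8, 6, -9) → sum -11
(6, -9, 7) → sum 4
(-9, 7, 5) → sum 3

14, 11, 8, 18, 7, 14, 13, 22, 18, 0, -1, -11, 4, 3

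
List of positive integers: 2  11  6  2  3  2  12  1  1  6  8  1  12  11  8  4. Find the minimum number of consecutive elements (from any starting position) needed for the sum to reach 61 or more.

add 2: running sum 2 < 61
add 11: running sum 13 < 61
add 6: running sum 19 < 61
add 2: running sum 21 < 61
add 3: running sum 24 < 61
add 2: running sum 26 < 61
add 12: running sum 38 < 61
add 1: running sum 39 < 61
add 1: running sum 40 < 61
add 6: running sum 46 < 61
add 8: running sum 54 < 61
add 1: running sum 55 < 61
add 12: shortest ending here [11, 6, 2, 3, 2, 12, 1, 1, 6, 8, 1, 12] sum 65, len 12
add 11: shortest ending here [6, 2, 3, 2, 12, 1, 1, 6, 8, 1, 12, 11] sum 65, len 12
add 8: shortest ending here [2, 12, 1, 1, 6, 8, 1, 12, 11, 8] sum 62, len 10
add 4: shortest ending here [12, 1, 1, 6, 8, 1, 12, 11, 8, 4] sum 64, len 10
Shortest qualifying length: 10.

10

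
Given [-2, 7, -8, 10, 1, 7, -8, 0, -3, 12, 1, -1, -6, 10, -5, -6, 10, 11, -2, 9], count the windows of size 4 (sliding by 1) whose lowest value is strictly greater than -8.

-2 7 -8 10 → min -8
7 -8 10 1 → min -8
-8 10 1 7 → min -8
10 1 7 -8 → min -8
1 7 -8 0 → min -8
7 -8 0 -3 → min -8
-8 0 -3 12 → min -8
0 -3 12 1 → min -3  > -8 ✓
-3 12 1 -1 → min -3  > -8 ✓
12 1 -1 -6 → min -6  > -8 ✓
1 -1 -6 10 → min -6  > -8 ✓
-1 -6 10 -5 → min -6  > -8 ✓
-6 10 -5 -6 → min -6  > -8 ✓
10 -5 -6 10 → min -6  > -8 ✓
-5 -6 10 11 → min -6  > -8 ✓
-6 10 11 -2 → min -6  > -8 ✓
10 11 -2 9 → min -2  > -8 ✓
10 windows satisfy the condition.

10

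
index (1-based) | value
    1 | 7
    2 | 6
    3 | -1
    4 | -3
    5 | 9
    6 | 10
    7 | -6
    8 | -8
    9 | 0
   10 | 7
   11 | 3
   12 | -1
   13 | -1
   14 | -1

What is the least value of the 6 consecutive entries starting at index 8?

Elements at indices 8..13: -8, 0, 7, 3, -1, -1
min(-8, 0, 7, 3, -1, -1) = -8

-8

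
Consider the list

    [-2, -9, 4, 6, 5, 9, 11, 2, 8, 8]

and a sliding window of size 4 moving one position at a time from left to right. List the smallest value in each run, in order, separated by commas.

Sliding a size-4 window across the 10 values:
-2 -9 4 6 → min -9
-9 4 6 5 → min -9
4 6 5 9 → min 4
6 5 9 11 → min 5
5 9 11 2 → min 2
9 11 2 8 → min 2
11 2 8 8 → min 2

-9, -9, 4, 5, 2, 2, 2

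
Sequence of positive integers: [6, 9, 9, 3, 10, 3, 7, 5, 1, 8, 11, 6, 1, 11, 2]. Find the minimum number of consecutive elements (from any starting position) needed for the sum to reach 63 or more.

add 6: running sum 6 < 63
add 9: running sum 15 < 63
add 9: running sum 24 < 63
add 3: running sum 27 < 63
add 10: running sum 37 < 63
add 3: running sum 40 < 63
add 7: running sum 47 < 63
add 5: running sum 52 < 63
add 1: running sum 53 < 63
add 8: running sum 61 < 63
add 11: shortest ending here [9, 9, 3, 10, 3, 7, 5, 1, 8, 11] sum 66, len 10
add 6: shortest ending here [9, 3, 10, 3, 7, 5, 1, 8, 11, 6] sum 63, len 10
add 1: shortest ending here [9, 3, 10, 3, 7, 5, 1, 8, 11, 6, 1] sum 64, len 11
add 11: shortest ending here [10, 3, 7, 5, 1, 8, 11, 6, 1, 11] sum 63, len 10
add 2: shortest ending here [10, 3, 7, 5, 1, 8, 11, 6, 1, 11, 2] sum 65, len 11
Shortest qualifying length: 10.

10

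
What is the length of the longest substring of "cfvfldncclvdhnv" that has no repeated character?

6

[c] len 1
[c, f] len 2
[c, f, v] len 3
[v, f] len 2
[v, f, l] len 3
[v, f, l, d] len 4
[v, f, l, d, n] len 5
[v, f, l, d, n, c] len 6
[c] len 1
[c, l] len 2
[c, l, v] len 3
[c, l, v, d] len 4
[c, l, v, d, h] len 5
[c, l, v, d, h, n] len 6
[d, h, n, v] len 4
Longest all-distinct length: 6.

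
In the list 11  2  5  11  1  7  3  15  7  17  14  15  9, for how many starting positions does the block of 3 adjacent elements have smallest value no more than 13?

(11, 2, 5) → min 2  ≤ 13 ✓
(2, 5, 11) → min 2  ≤ 13 ✓
(5, 11, 1) → min 1  ≤ 13 ✓
(11, 1, 7) → min 1  ≤ 13 ✓
(1, 7, 3) → min 1  ≤ 13 ✓
(7, 3, 15) → min 3  ≤ 13 ✓
(3, 15, 7) → min 3  ≤ 13 ✓
(15, 7, 17) → min 7  ≤ 13 ✓
(7, 17, 14) → min 7  ≤ 13 ✓
(17, 14, 15) → min 14
(14, 15, 9) → min 9  ≤ 13 ✓
10 windows satisfy the condition.

10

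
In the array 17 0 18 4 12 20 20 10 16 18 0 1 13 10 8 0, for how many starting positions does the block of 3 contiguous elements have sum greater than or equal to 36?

5

17 0 18 → sum 35
0 18 4 → sum 22
18 4 12 → sum 34
4 12 20 → sum 36  ≥ 36 ✓
12 20 20 → sum 52  ≥ 36 ✓
20 20 10 → sum 50  ≥ 36 ✓
20 10 16 → sum 46  ≥ 36 ✓
10 16 18 → sum 44  ≥ 36 ✓
16 18 0 → sum 34
18 0 1 → sum 19
0 1 13 → sum 14
1 13 10 → sum 24
13 10 8 → sum 31
10 8 0 → sum 18
5 windows satisfy the condition.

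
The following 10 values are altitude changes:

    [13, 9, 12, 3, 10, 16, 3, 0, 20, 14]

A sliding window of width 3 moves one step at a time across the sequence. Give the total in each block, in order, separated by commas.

Sliding a size-3 window across the 10 values:
(13, 9, 12) → sum 34
(9, 12, 3) → sum 24
(12, 3, 10) → sum 25
(3, 10, 16) → sum 29
(10, 16, 3) → sum 29
(16, 3, 0) → sum 19
(3, 0, 20) → sum 23
(0, 20, 14) → sum 34

34, 24, 25, 29, 29, 19, 23, 34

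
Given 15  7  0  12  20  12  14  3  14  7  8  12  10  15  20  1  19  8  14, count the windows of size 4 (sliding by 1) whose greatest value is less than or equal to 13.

1

[15, 7, 0, 12] → max 15
[7, 0, 12, 20] → max 20
[0, 12, 20, 12] → max 20
[12, 20, 12, 14] → max 20
[20, 12, 14, 3] → max 20
[12, 14, 3, 14] → max 14
[14, 3, 14, 7] → max 14
[3, 14, 7, 8] → max 14
[14, 7, 8, 12] → max 14
[7, 8, 12, 10] → max 12  ≤ 13 ✓
[8, 12, 10, 15] → max 15
[12, 10, 15, 20] → max 20
[10, 15, 20, 1] → max 20
[15, 20, 1, 19] → max 20
[20, 1, 19, 8] → max 20
[1, 19, 8, 14] → max 19
1 window satisfy the condition.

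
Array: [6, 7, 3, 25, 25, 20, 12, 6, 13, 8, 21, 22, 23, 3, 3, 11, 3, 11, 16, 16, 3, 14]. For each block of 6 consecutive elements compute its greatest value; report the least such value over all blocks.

Window maxs for each of the 17 positions:
[6, 7, 3, 25, 25, 20] → max 25
[7, 3, 25, 25, 20, 12] → max 25
[3, 25, 25, 20, 12, 6] → max 25
[25, 25, 20, 12, 6, 13] → max 25
[25, 20, 12, 6, 13, 8] → max 25
[20, 12, 6, 13, 8, 21] → max 21
[12, 6, 13, 8, 21, 22] → max 22
[6, 13, 8, 21, 22, 23] → max 23
[13, 8, 21, 22, 23, 3] → max 23
[8, 21, 22, 23, 3, 3] → max 23
[21, 22, 23, 3, 3, 11] → max 23
[22, 23, 3, 3, 11, 3] → max 23
[23, 3, 3, 11, 3, 11] → max 23
[3, 3, 11, 3, 11, 16] → max 16
[3, 11, 3, 11, 16, 16] → max 16
[11, 3, 11, 16, 16, 3] → max 16
[3, 11, 16, 16, 3, 14] → max 16
Least of these is 16.

16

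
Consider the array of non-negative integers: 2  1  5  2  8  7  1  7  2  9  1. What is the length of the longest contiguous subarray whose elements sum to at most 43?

10

[2] sum 2 len 1
[2, 1] sum 3 len 2
[2, 1, 5] sum 8 len 3
[2, 1, 5, 2] sum 10 len 4
[2, 1, 5, 2, 8] sum 18 len 5
[2, 1, 5, 2, 8, 7] sum 25 len 6
[2, 1, 5, 2, 8, 7, 1] sum 26 len 7
[2, 1, 5, 2, 8, 7, 1, 7] sum 33 len 8
[2, 1, 5, 2, 8, 7, 1, 7, 2] sum 35 len 9
[1, 5, 2, 8, 7, 1, 7, 2, 9] sum 42 len 9
[1, 5, 2, 8, 7, 1, 7, 2, 9, 1] sum 43 len 10
Longest length seen: 10.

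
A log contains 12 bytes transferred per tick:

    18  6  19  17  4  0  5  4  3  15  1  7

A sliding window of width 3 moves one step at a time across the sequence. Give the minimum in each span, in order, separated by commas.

Sliding a size-3 window across the 12 values:
[18, 6, 19] → min 6
[6, 19, 17] → min 6
[19, 17, 4] → min 4
[17, 4, 0] → min 0
[4, 0, 5] → min 0
[0, 5, 4] → min 0
[5, 4, 3] → min 3
[4, 3, 15] → min 3
[3, 15, 1] → min 1
[15, 1, 7] → min 1

6, 6, 4, 0, 0, 0, 3, 3, 1, 1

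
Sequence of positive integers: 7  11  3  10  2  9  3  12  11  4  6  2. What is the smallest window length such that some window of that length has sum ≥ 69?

Extend right; whenever the sum reaches 69, record the length and shrink from the left:
add 7: running sum 7 < 69
add 11: running sum 18 < 69
add 3: running sum 21 < 69
add 10: running sum 31 < 69
add 2: running sum 33 < 69
add 9: running sum 42 < 69
add 3: running sum 45 < 69
add 12: running sum 57 < 69
add 11: running sum 68 < 69
add 4: shortest ending here [7, 11, 3, 10, 2, 9, 3, 12, 11, 4] sum 72, len 10
add 6: shortest ending here [11, 3, 10, 2, 9, 3, 12, 11, 4, 6] sum 71, len 10
add 2: shortest ending here [11, 3, 10, 2, 9, 3, 12, 11, 4, 6, 2] sum 73, len 11
Shortest qualifying length: 10.

10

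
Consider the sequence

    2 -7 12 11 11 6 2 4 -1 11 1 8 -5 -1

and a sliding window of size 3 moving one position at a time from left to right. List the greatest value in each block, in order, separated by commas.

12, 12, 12, 11, 11, 6, 4, 11, 11, 11, 8, 8

Sliding a size-3 window across the 14 values:
(2, -7, 12) → max 12
(-7, 12, 11) → max 12
(12, 11, 11) → max 12
(11, 11, 6) → max 11
(11, 6, 2) → max 11
(6, 2, 4) → max 6
(2, 4, -1) → max 4
(4, -1, 11) → max 11
(-1, 11, 1) → max 11
(11, 1, 8) → max 11
(1, 8, -5) → max 8
(8, -5, -1) → max 8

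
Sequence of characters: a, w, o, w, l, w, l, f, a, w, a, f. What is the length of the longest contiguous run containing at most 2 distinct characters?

4

[a] 1 distinct, len 1
[a, w] 2 distinct, len 2
[w, o] 2 distinct, len 2
[w, o, w] 2 distinct, len 3
[w, l] 2 distinct, len 2
[w, l, w] 2 distinct, len 3
[w, l, w, l] 2 distinct, len 4
[l, f] 2 distinct, len 2
[f, a] 2 distinct, len 2
[a, w] 2 distinct, len 2
[a, w, a] 2 distinct, len 3
[a, f] 2 distinct, len 2
Longest length with ≤2 distinct: 4.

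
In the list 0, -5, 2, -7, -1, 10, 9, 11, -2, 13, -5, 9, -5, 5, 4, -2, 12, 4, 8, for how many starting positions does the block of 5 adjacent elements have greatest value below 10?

0 -5 2 -7 -1 → max 2  < 10 ✓
-5 2 -7 -1 10 → max 10
2 -7 -1 10 9 → max 10
-7 -1 10 9 11 → max 11
-1 10 9 11 -2 → max 11
10 9 11 -2 13 → max 13
9 11 -2 13 -5 → max 13
11 -2 13 -5 9 → max 13
-2 13 -5 9 -5 → max 13
13 -5 9 -5 5 → max 13
-5 9 -5 5 4 → max 9  < 10 ✓
9 -5 5 4 -2 → max 9  < 10 ✓
-5 5 4 -2 12 → max 12
5 4 -2 12 4 → max 12
4 -2 12 4 8 → max 12
3 windows satisfy the condition.

3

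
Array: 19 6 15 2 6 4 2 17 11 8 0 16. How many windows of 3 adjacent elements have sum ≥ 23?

19 6 15 → sum 40  ≥ 23 ✓
6 15 2 → sum 23  ≥ 23 ✓
15 2 6 → sum 23  ≥ 23 ✓
2 6 4 → sum 12
6 4 2 → sum 12
4 2 17 → sum 23  ≥ 23 ✓
2 17 11 → sum 30  ≥ 23 ✓
17 11 8 → sum 36  ≥ 23 ✓
11 8 0 → sum 19
8 0 16 → sum 24  ≥ 23 ✓
7 windows satisfy the condition.

7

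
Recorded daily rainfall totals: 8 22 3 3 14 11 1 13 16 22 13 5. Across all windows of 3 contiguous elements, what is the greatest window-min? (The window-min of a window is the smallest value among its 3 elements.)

13

(8, 22, 3) → min 3
(22, 3, 3) → min 3
(3, 3, 14) → min 3
(3, 14, 11) → min 3
(14, 11, 1) → min 1
(11, 1, 13) → min 1
(1, 13, 16) → min 1
(13, 16, 22) → min 13
(16, 22, 13) → min 13
(22, 13, 5) → min 5
Greatest of these is 13.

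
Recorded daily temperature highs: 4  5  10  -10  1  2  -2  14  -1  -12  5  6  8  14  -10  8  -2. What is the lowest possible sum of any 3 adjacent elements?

(4, 5, 10) → sum 19
(5, 10, -10) → sum 5
(10, -10, 1) → sum 1
(-10, 1, 2) → sum -7
(1, 2, -2) → sum 1
(2, -2, 14) → sum 14
(-2, 14, -1) → sum 11
(14, -1, -12) → sum 1
(-1, -12, 5) → sum -8
(-12, 5, 6) → sum -1
(5, 6, 8) → sum 19
(6, 8, 14) → sum 28
(8, 14, -10) → sum 12
(14, -10, 8) → sum 12
(-10, 8, -2) → sum -4
Lowest of these is -8.

-8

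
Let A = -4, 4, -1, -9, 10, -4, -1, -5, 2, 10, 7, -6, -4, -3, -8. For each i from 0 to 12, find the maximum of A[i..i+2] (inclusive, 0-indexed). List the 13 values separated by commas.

[-4, 4, -1] → max 4
[4, -1, -9] → max 4
[-1, -9, 10] → max 10
[-9, 10, -4] → max 10
[10, -4, -1] → max 10
[-4, -1, -5] → max -1
[-1, -5, 2] → max 2
[-5, 2, 10] → max 10
[2, 10, 7] → max 10
[10, 7, -6] → max 10
[7, -6, -4] → max 7
[-6, -4, -3] → max -3
[-4, -3, -8] → max -3

4, 4, 10, 10, 10, -1, 2, 10, 10, 10, 7, -3, -3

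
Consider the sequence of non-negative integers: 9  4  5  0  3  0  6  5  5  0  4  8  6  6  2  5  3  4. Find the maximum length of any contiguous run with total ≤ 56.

14

[9] sum 9 len 1
[9, 4] sum 13 len 2
[9, 4, 5] sum 18 len 3
[9, 4, 5, 0] sum 18 len 4
[9, 4, 5, 0, 3] sum 21 len 5
[9, 4, 5, 0, 3, 0] sum 21 len 6
[9, 4, 5, 0, 3, 0, 6] sum 27 len 7
[9, 4, 5, 0, 3, 0, 6, 5] sum 32 len 8
[9, 4, 5, 0, 3, 0, 6, 5, 5] sum 37 len 9
[9, 4, 5, 0, 3, 0, 6, 5, 5, 0] sum 37 len 10
[9, 4, 5, 0, 3, 0, 6, 5, 5, 0, 4] sum 41 len 11
[9, 4, 5, 0, 3, 0, 6, 5, 5, 0, 4, 8] sum 49 len 12
[9, 4, 5, 0, 3, 0, 6, 5, 5, 0, 4, 8, 6] sum 55 len 13
[4, 5, 0, 3, 0, 6, 5, 5, 0, 4, 8, 6, 6] sum 52 len 13
[4, 5, 0, 3, 0, 6, 5, 5, 0, 4, 8, 6, 6, 2] sum 54 len 14
[5, 0, 3, 0, 6, 5, 5, 0, 4, 8, 6, 6, 2, 5] sum 55 len 14
[0, 3, 0, 6, 5, 5, 0, 4, 8, 6, 6, 2, 5, 3] sum 53 len 14
[0, 6, 5, 5, 0, 4, 8, 6, 6, 2, 5, 3, 4] sum 54 len 13
Longest length seen: 14.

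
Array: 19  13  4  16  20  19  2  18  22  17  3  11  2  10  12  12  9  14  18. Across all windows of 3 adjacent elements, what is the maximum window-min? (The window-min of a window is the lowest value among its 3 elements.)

17

(19, 13, 4) → min 4
(13, 4, 16) → min 4
(4, 16, 20) → min 4
(16, 20, 19) → min 16
(20, 19, 2) → min 2
(19, 2, 18) → min 2
(2, 18, 22) → min 2
(18, 22, 17) → min 17
(22, 17, 3) → min 3
(17, 3, 11) → min 3
(3, 11, 2) → min 2
(11, 2, 10) → min 2
(2, 10, 12) → min 2
(10, 12, 12) → min 10
(12, 12, 9) → min 9
(12, 9, 14) → min 9
(9, 14, 18) → min 9
Maximum of these is 17.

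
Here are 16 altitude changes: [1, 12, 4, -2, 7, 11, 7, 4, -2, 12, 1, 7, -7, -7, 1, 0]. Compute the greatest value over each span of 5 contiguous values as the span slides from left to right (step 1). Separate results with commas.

12, 12, 11, 11, 11, 12, 12, 12, 12, 12, 7, 7

(1, 12, 4, -2, 7) → max 12
(12, 4, -2, 7, 11) → max 12
(4, -2, 7, 11, 7) → max 11
(-2, 7, 11, 7, 4) → max 11
(7, 11, 7, 4, -2) → max 11
(11, 7, 4, -2, 12) → max 12
(7, 4, -2, 12, 1) → max 12
(4, -2, 12, 1, 7) → max 12
(-2, 12, 1, 7, -7) → max 12
(12, 1, 7, -7, -7) → max 12
(1, 7, -7, -7, 1) → max 7
(7, -7, -7, 1, 0) → max 7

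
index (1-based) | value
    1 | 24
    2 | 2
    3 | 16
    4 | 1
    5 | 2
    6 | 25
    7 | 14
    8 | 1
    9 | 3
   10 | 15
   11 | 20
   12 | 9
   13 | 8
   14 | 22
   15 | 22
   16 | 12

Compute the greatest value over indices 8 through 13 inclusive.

20

Elements at indices 8..13: 1, 3, 15, 20, 9, 8
max(1, 3, 15, 20, 9, 8) = 20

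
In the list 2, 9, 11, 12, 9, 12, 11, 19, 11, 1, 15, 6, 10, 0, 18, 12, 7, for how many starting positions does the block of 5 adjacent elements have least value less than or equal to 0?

4

2 9 11 12 9 → min 2
9 11 12 9 12 → min 9
11 12 9 12 11 → min 9
12 9 12 11 19 → min 9
9 12 11 19 11 → min 9
12 11 19 11 1 → min 1
11 19 11 1 15 → min 1
19 11 1 15 6 → min 1
11 1 15 6 10 → min 1
1 15 6 10 0 → min 0  ≤ 0 ✓
15 6 10 0 18 → min 0  ≤ 0 ✓
6 10 0 18 12 → min 0  ≤ 0 ✓
10 0 18 12 7 → min 0  ≤ 0 ✓
4 windows satisfy the condition.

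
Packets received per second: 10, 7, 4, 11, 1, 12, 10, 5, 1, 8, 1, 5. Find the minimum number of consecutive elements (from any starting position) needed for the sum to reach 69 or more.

10

add 10: running sum 10 < 69
add 7: running sum 17 < 69
add 4: running sum 21 < 69
add 11: running sum 32 < 69
add 1: running sum 33 < 69
add 12: running sum 45 < 69
add 10: running sum 55 < 69
add 5: running sum 60 < 69
add 1: running sum 61 < 69
add 8: shortest ending here [10, 7, 4, 11, 1, 12, 10, 5, 1, 8] sum 69, len 10
add 1: shortest ending here [10, 7, 4, 11, 1, 12, 10, 5, 1, 8, 1] sum 70, len 11
add 5: shortest ending here [10, 7, 4, 11, 1, 12, 10, 5, 1, 8, 1, 5] sum 75, len 12
Shortest qualifying length: 10.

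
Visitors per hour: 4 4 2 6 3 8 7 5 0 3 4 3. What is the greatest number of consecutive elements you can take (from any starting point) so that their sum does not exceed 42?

Extend to the right; shrink from the left whenever the sum exceeds 42:
add 4: [4] sum 4, len 1
add 4: [4, 4] sum 8, len 2
add 2: [4, 4, 2] sum 10, len 3
add 6: [4, 4, 2, 6] sum 16, len 4
add 3: [4, 4, 2, 6, 3] sum 19, len 5
add 8: [4, 4, 2, 6, 3, 8] sum 27, len 6
add 7: [4, 4, 2, 6, 3, 8, 7] sum 34, len 7
add 5: [4, 4, 2, 6, 3, 8, 7, 5] sum 39, len 8
add 0: [4, 4, 2, 6, 3, 8, 7, 5, 0] sum 39, len 9
add 3: [4, 4, 2, 6, 3, 8, 7, 5, 0, 3] sum 42, len 10
add 4: [4, 2, 6, 3, 8, 7, 5, 0, 3, 4] sum 42, len 10
add 3: [2, 6, 3, 8, 7, 5, 0, 3, 4, 3] sum 41, len 10
Longest length seen: 10.

10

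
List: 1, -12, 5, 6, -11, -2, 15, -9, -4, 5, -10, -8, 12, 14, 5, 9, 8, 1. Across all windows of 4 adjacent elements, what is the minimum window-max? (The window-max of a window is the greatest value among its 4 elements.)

5

[1, -12, 5, 6] → max 6
[-12, 5, 6, -11] → max 6
[5, 6, -11, -2] → max 6
[6, -11, -2, 15] → max 15
[-11, -2, 15, -9] → max 15
[-2, 15, -9, -4] → max 15
[15, -9, -4, 5] → max 15
[-9, -4, 5, -10] → max 5
[-4, 5, -10, -8] → max 5
[5, -10, -8, 12] → max 12
[-10, -8, 12, 14] → max 14
[-8, 12, 14, 5] → max 14
[12, 14, 5, 9] → max 14
[14, 5, 9, 8] → max 14
[5, 9, 8, 1] → max 9
Minimum of these is 5.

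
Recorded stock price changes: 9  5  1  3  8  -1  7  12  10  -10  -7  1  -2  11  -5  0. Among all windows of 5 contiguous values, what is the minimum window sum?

-8

(9, 5, 1, 3, 8) → sum 26
(5, 1, 3, 8, -1) → sum 16
(1, 3, 8, -1, 7) → sum 18
(3, 8, -1, 7, 12) → sum 29
(8, -1, 7, 12, 10) → sum 36
(-1, 7, 12, 10, -10) → sum 18
(7, 12, 10, -10, -7) → sum 12
(12, 10, -10, -7, 1) → sum 6
(10, -10, -7, 1, -2) → sum -8
(-10, -7, 1, -2, 11) → sum -7
(-7, 1, -2, 11, -5) → sum -2
(1, -2, 11, -5, 0) → sum 5
Minimum of these is -8.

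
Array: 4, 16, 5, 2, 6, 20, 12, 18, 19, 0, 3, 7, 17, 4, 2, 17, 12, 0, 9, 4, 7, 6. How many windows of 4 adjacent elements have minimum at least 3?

4

(4, 16, 5, 2) → min 2
(16, 5, 2, 6) → min 2
(5, 2, 6, 20) → min 2
(2, 6, 20, 12) → min 2
(6, 20, 12, 18) → min 6  ≥ 3 ✓
(20, 12, 18, 19) → min 12  ≥ 3 ✓
(12, 18, 19, 0) → min 0
(18, 19, 0, 3) → min 0
(19, 0, 3, 7) → min 0
(0, 3, 7, 17) → min 0
(3, 7, 17, 4) → min 3  ≥ 3 ✓
(7, 17, 4, 2) → min 2
(17, 4, 2, 17) → min 2
(4, 2, 17, 12) → min 2
(2, 17, 12, 0) → min 0
(17, 12, 0, 9) → min 0
(12, 0, 9, 4) → min 0
(0, 9, 4, 7) → min 0
(9, 4, 7, 6) → min 4  ≥ 3 ✓
4 windows satisfy the condition.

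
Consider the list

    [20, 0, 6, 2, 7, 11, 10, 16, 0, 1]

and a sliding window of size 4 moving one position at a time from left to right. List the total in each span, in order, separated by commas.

28, 15, 26, 30, 44, 37, 27

[20, 0, 6, 2] → sum 28
[0, 6, 2, 7] → sum 15
[6, 2, 7, 11] → sum 26
[2, 7, 11, 10] → sum 30
[7, 11, 10, 16] → sum 44
[11, 10, 16, 0] → sum 37
[10, 16, 0, 1] → sum 27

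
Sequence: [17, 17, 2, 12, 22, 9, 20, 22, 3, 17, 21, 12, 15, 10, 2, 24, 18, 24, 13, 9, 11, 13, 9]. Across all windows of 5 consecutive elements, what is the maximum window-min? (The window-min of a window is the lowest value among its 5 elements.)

10

(17, 17, 2, 12, 22) → min 2
(17, 2, 12, 22, 9) → min 2
(2, 12, 22, 9, 20) → min 2
(12, 22, 9, 20, 22) → min 9
(22, 9, 20, 22, 3) → min 3
(9, 20, 22, 3, 17) → min 3
(20, 22, 3, 17, 21) → min 3
(22, 3, 17, 21, 12) → min 3
(3, 17, 21, 12, 15) → min 3
(17, 21, 12, 15, 10) → min 10
(21, 12, 15, 10, 2) → min 2
(12, 15, 10, 2, 24) → min 2
(15, 10, 2, 24, 18) → min 2
(10, 2, 24, 18, 24) → min 2
(2, 24, 18, 24, 13) → min 2
(24, 18, 24, 13, 9) → min 9
(18, 24, 13, 9, 11) → min 9
(24, 13, 9, 11, 13) → min 9
(13, 9, 11, 13, 9) → min 9
Maximum of these is 10.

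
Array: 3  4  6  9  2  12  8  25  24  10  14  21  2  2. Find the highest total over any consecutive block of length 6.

102

3 4 6 9 2 12 → sum 36
4 6 9 2 12 8 → sum 41
6 9 2 12 8 25 → sum 62
9 2 12 8 25 24 → sum 80
2 12 8 25 24 10 → sum 81
12 8 25 24 10 14 → sum 93
8 25 24 10 14 21 → sum 102
25 24 10 14 21 2 → sum 96
24 10 14 21 2 2 → sum 73
Highest of these is 102.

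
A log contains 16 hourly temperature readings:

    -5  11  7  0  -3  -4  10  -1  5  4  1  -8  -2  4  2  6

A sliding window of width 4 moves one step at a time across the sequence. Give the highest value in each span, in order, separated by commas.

[-5, 11, 7, 0] → max 11
[11, 7, 0, -3] → max 11
[7, 0, -3, -4] → max 7
[0, -3, -4, 10] → max 10
[-3, -4, 10, -1] → max 10
[-4, 10, -1, 5] → max 10
[10, -1, 5, 4] → max 10
[-1, 5, 4, 1] → max 5
[5, 4, 1, -8] → max 5
[4, 1, -8, -2] → max 4
[1, -8, -2, 4] → max 4
[-8, -2, 4, 2] → max 4
[-2, 4, 2, 6] → max 6

11, 11, 7, 10, 10, 10, 10, 5, 5, 4, 4, 4, 6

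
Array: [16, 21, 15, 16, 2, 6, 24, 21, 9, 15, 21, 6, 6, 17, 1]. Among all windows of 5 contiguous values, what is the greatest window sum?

90

Window sums for each of the 11 positions:
16 21 15 16 2 → sum 70
21 15 16 2 6 → sum 60
15 16 2 6 24 → sum 63
16 2 6 24 21 → sum 69
2 6 24 21 9 → sum 62
6 24 21 9 15 → sum 75
24 21 9 15 21 → sum 90
21 9 15 21 6 → sum 72
9 15 21 6 6 → sum 57
15 21 6 6 17 → sum 65
21 6 6 17 1 → sum 51
Greatest of these is 90.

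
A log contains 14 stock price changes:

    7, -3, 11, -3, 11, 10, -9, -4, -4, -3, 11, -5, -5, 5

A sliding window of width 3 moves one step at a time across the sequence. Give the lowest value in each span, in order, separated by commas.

Sliding a size-3 window across the 14 values:
(7, -3, 11) → min -3
(-3, 11, -3) → min -3
(11, -3, 11) → min -3
(-3, 11, 10) → min -3
(11, 10, -9) → min -9
(10, -9, -4) → min -9
(-9, -4, -4) → min -9
(-4, -4, -3) → min -4
(-4, -3, 11) → min -4
(-3, 11, -5) → min -5
(11, -5, -5) → min -5
(-5, -5, 5) → min -5

-3, -3, -3, -3, -9, -9, -9, -4, -4, -5, -5, -5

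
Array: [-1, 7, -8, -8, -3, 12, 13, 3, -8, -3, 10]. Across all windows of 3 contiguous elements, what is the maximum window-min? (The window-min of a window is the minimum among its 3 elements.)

-1 7 -8 → min -8
7 -8 -8 → min -8
-8 -8 -3 → min -8
-8 -3 12 → min -8
-3 12 13 → min -3
12 13 3 → min 3
13 3 -8 → min -8
3 -8 -3 → min -8
-8 -3 10 → min -8
Maximum of these is 3.

3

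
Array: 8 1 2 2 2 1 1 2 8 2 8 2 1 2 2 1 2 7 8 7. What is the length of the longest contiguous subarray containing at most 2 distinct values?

7

[8] 1 distinct, len 1
[8, 1] 2 distinct, len 2
[1, 2] 2 distinct, len 2
[1, 2, 2] 2 distinct, len 3
[1, 2, 2, 2] 2 distinct, len 4
[1, 2, 2, 2, 1] 2 distinct, len 5
[1, 2, 2, 2, 1, 1] 2 distinct, len 6
[1, 2, 2, 2, 1, 1, 2] 2 distinct, len 7
[2, 8] 2 distinct, len 2
[2, 8, 2] 2 distinct, len 3
[2, 8, 2, 8] 2 distinct, len 4
[2, 8, 2, 8, 2] 2 distinct, len 5
[2, 1] 2 distinct, len 2
[2, 1, 2] 2 distinct, len 3
[2, 1, 2, 2] 2 distinct, len 4
[2, 1, 2, 2, 1] 2 distinct, len 5
[2, 1, 2, 2, 1, 2] 2 distinct, len 6
[2, 7] 2 distinct, len 2
[7, 8] 2 distinct, len 2
[7, 8, 7] 2 distinct, len 3
Longest length with ≤2 distinct: 7.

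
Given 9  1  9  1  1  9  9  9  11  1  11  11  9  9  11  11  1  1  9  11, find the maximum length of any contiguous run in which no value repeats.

3

add 9: [9] len 1
add 1: [9, 1] len 2
add 9 (repeat 9, move left end past it): [1, 9] len 2
add 1 (repeat 1, move left end past it): [9, 1] len 2
add 1 (repeat 1, move left end past it): [1] len 1
add 9: [1, 9] len 2
add 9 (repeat 9, move left end past it): [9] len 1
add 9 (repeat 9, move left end past it): [9] len 1
add 11: [9, 11] len 2
add 1: [9, 11, 1] len 3
add 11 (repeat 11, move left end past it): [1, 11] len 2
add 11 (repeat 11, move left end past it): [11] len 1
add 9: [11, 9] len 2
add 9 (repeat 9, move left end past it): [9] len 1
add 11: [9, 11] len 2
add 11 (repeat 11, move left end past it): [11] len 1
add 1: [11, 1] len 2
add 1 (repeat 1, move left end past it): [1] len 1
add 9: [1, 9] len 2
add 11: [1, 9, 11] len 3
Longest all-distinct length: 3.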